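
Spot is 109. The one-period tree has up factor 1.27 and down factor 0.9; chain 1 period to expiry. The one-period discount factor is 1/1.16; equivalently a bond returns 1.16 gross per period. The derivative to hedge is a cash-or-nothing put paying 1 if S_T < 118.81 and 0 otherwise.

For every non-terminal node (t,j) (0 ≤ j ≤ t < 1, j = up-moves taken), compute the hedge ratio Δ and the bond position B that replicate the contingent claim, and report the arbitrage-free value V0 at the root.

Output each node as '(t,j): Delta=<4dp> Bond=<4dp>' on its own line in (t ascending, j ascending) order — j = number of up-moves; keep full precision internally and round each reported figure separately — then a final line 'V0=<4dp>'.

Risk-neutral probability p* = (R−d)/(u−d) = (1.16−0.9)/(1.27−0.9) = 0.7027.
At expiry t=1: V(1,0)=1.0000, V(1,1)=0.0000
  t=0,j=0: stock 109.0000 → up 138.4300 (V=0.0000), down 98.1000 (V=1.0000). Price 0.2563; hedge Δ=-0.0248, bond B=2.9590.
Each (Δ,B) replicates both successor values, so the strategy is self-financing and V0 is arbitrage-free.

(0,0): Delta=-0.0248 Bond=2.9590
V0=0.2563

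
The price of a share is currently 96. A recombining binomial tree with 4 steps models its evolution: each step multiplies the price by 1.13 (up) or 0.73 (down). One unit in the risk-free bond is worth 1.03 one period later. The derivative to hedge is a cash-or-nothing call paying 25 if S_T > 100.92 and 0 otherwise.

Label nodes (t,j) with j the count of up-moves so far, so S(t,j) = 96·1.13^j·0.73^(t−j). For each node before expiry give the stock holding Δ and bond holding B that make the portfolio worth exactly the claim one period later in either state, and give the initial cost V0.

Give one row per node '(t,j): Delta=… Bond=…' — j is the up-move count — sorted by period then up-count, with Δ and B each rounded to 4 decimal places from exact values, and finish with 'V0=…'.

(0,0): Delta=0.2514 Bond=-7.7309
(1,0): Delta=0.4729 Bond=-23.4863
(1,1): Delta=0.2037 Bond=-2.7883
(2,0): Delta=0.0000 Bond=0.0000
(2,1): Delta=0.5747 Bond=-32.2545
(2,2): Delta=0.1238 Bond=6.9222
(3,0): Delta=0.0000 Bond=0.0000
(3,1): Delta=0.0000 Bond=0.0000
(3,2): Delta=0.6984 Bond=-44.2961
(3,3): Delta=0.0000 Bond=24.2718
V0=16.3988

The replicating-portfolio and risk-neutral prices coincide; use p* = (1.03−0.73)/(1.13−0.73) = 0.7500 for the latter.
At expiry t=4: V(4,0)=0.0000, V(4,1)=0.0000, V(4,2)=0.0000, V(4,3)=25.0000, V(4,4)=25.0000
  t=3,j=0: stock 37.3456 → up 42.2006 (V=0.0000), down 27.2623 (V=0.0000). Price 0.0000; hedge Δ=0.0000, bond B=0.0000.
  t=3,j=1: stock 57.8090 → up 65.3242 (V=0.0000), down 42.2006 (V=0.0000). Price 0.0000; hedge Δ=0.0000, bond B=0.0000.
  t=3,j=2: stock 89.4852 → up 101.1182 (V=25.0000), down 65.3242 (V=0.0000). Price 18.2039; hedge Δ=0.6984, bond B=-44.2961.
  t=3,j=3: stock 138.5181 → up 156.5255 (V=25.0000), down 101.1182 (V=25.0000). Price 24.2718; hedge Δ=0.0000, bond B=24.2718.
  t=2,j=0: stock 51.1584 → up 57.8090 (V=0.0000), down 37.3456 (V=0.0000). Price 0.0000; hedge Δ=0.0000, bond B=0.0000.
  t=2,j=1: stock 79.1904 → up 89.4852 (V=18.2039), down 57.8090 (V=0.0000). Price 13.2553; hedge Δ=0.5747, bond B=-32.2545.
  t=2,j=2: stock 122.5824 → up 138.5181 (V=24.2718), down 89.4852 (V=18.2039). Price 22.0921; hedge Δ=0.1238, bond B=6.9222.
  t=1,j=0: stock 70.0800 → up 79.1904 (V=13.2553), down 51.1584 (V=0.0000). Price 9.6519; hedge Δ=0.4729, bond B=-23.4863.
  t=1,j=1: stock 108.4800 → up 122.5824 (V=22.0921), down 79.1904 (V=13.2553). Price 19.3038; hedge Δ=0.2037, bond B=-2.7883.
  t=0,j=0: stock 96.0000 → up 108.4800 (V=19.3038), down 70.0800 (V=9.6519). Price 16.3988; hedge Δ=0.2514, bond B=-7.7309.
Each (Δ,B) replicates both successor values, so the strategy is self-financing and V0 is arbitrage-free.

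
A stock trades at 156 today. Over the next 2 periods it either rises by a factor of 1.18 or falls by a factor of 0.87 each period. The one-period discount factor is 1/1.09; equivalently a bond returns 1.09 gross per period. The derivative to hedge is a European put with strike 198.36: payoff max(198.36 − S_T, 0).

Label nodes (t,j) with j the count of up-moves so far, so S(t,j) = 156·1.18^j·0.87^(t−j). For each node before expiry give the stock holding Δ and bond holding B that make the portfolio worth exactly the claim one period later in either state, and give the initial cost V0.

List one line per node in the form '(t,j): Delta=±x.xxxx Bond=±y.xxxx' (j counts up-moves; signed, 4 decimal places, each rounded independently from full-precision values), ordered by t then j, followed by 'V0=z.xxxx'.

Since d<R<u, set p* = (R−d)/(u−d) = 0.7097; price each node as the discounted p*-expectation of its children.
Terminal values V(2,·): V(2,0)=80.2836, V(2,1)=38.2104, V(2,2)=0.0000
  t=1,j=0: stock 135.7200 → up 160.1496 (V=38.2104), down 118.0764 (V=80.2836). Price 46.2617; hedge Δ=-1.0000, bond B=181.9817.
  t=1,j=1: stock 184.0800 → up 217.2144 (V=0.0000), down 160.1496 (V=38.2104). Price 10.1774; hedge Δ=-0.6696, bond B=133.4367.
  t=0,j=0: stock 156.0000 → up 184.0800 (V=10.1774), down 135.7200 (V=46.2617). Price 18.9481; hedge Δ=-0.7462, bond B=135.3490.
Each (Δ,B) replicates both successor values, so the strategy is self-financing and V0 is arbitrage-free.

(0,0): Delta=-0.7462 Bond=135.3490
(1,0): Delta=-1.0000 Bond=181.9817
(1,1): Delta=-0.6696 Bond=133.4367
V0=18.9481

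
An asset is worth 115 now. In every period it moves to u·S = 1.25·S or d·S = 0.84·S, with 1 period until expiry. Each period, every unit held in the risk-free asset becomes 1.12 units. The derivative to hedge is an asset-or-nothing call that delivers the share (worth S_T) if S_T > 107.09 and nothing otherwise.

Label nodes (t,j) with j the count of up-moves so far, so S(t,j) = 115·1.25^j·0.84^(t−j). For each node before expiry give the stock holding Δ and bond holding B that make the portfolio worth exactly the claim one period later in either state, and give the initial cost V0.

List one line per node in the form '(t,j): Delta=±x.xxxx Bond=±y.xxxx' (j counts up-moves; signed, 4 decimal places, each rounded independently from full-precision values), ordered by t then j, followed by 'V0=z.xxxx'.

(0,0): Delta=3.0488 Bond=-262.9573
V0=87.6524

Risk-neutral probability p* = (R−d)/(u−d) = (1.12−0.84)/(1.25−0.84) = 0.6829.
Payoff layer (t=1): V(1,0)=0.0000, V(1,1)=143.7500
  t=0,j=0: stock 115.0000 → up 143.7500 (V=143.7500), down 96.6000 (V=0.0000). Price 87.6524; hedge Δ=3.0488, bond B=-262.9573.
Each (Δ,B) replicates both successor values, so the strategy is self-financing and V0 is arbitrage-free.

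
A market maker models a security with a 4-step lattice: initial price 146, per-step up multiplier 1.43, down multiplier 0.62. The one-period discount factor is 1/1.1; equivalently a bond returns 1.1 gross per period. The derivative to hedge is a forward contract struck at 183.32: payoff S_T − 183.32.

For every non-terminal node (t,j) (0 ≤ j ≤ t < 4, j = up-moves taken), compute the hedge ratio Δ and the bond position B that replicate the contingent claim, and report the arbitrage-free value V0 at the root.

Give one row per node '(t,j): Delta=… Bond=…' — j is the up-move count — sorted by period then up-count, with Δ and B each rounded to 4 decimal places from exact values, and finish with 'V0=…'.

(0,0): Delta=1.0000 Bond=-125.2100
(1,0): Delta=1.0000 Bond=-137.7310
(1,1): Delta=1.0000 Bond=-137.7310
(2,0): Delta=1.0000 Bond=-151.5041
(2,1): Delta=1.0000 Bond=-151.5041
(2,2): Delta=1.0000 Bond=-151.5041
(3,0): Delta=1.0000 Bond=-166.6545
(3,1): Delta=1.0000 Bond=-166.6545
(3,2): Delta=1.0000 Bond=-166.6545
(3,3): Delta=1.0000 Bond=-166.6545
V0=20.7900

Since d<R<u, set p* = (R−d)/(u−d) = 0.5926; price each node as the discounted p*-expectation of its children.
Terminal payoffs: V(4,0)=-161.7465, V(4,1)=-133.5619, V(4,2)=-68.5553, V(4,3)=81.3792, V(4,4)=427.1959
(3,0): S=34.7959. Δ = (V_up−V_dn)/(S_up−S_dn) = (-133.5619−-161.7465)/(49.7581−21.5735) = 1.0000. V = [p*·-133.5619 + (1−p*)·-161.7465]/1.1 = -131.8587. B = V − Δ·S = -166.6545.
(3,1): S=80.2550. Δ = (V_up−V_dn)/(S_up−S_dn) = (-68.5553−-133.5619)/(114.7647−49.7581) = 1.0000. V = [p*·-68.5553 + (1−p*)·-133.5619]/1.1 = -86.3995. B = V − Δ·S = -166.6545.
(3,2): S=185.1043. Δ = (V_up−V_dn)/(S_up−S_dn) = (81.3792−-68.5553)/(264.6992−114.7647) = 1.0000. V = [p*·81.3792 + (1−p*)·-68.5553]/1.1 = 18.4498. B = V − Δ·S = -166.6545.
(3,3): S=426.9342. Δ = (V_up−V_dn)/(S_up−S_dn) = (427.1959−81.3792)/(610.5159−264.6992) = 1.0000. V = [p*·427.1959 + (1−p*)·81.3792]/1.1 = 260.2797. B = V − Δ·S = -166.6545.
(2,0): S=56.1224. Δ = (V_up−V_dn)/(S_up−S_dn) = (-86.3995−-131.8587)/(80.2550−34.7959) = 1.0000. V = [p*·-86.3995 + (1−p*)·-131.8587]/1.1 = -95.3817. B = V − Δ·S = -151.5041.
(2,1): S=129.4436. Δ = (V_up−V_dn)/(S_up−S_dn) = (18.4498−-86.3995)/(185.1043−80.2550) = 1.0000. V = [p*·18.4498 + (1−p*)·-86.3995]/1.1 = -22.0605. B = V − Δ·S = -151.5041.
(2,2): S=298.5554. Δ = (V_up−V_dn)/(S_up−S_dn) = (260.2797−18.4498)/(426.9342−185.1043) = 1.0000. V = [p*·260.2797 + (1−p*)·18.4498]/1.1 = 147.0513. B = V − Δ·S = -151.5041.
(1,0): S=90.5200. Δ = (V_up−V_dn)/(S_up−S_dn) = (-22.0605−-95.3817)/(129.4436−56.1224) = 1.0000. V = [p*·-22.0605 + (1−p*)·-95.3817]/1.1 = -47.2110. B = V − Δ·S = -137.7310.
(1,1): S=208.7800. Δ = (V_up−V_dn)/(S_up−S_dn) = (147.0513−-22.0605)/(298.5554−129.4436) = 1.0000. V = [p*·147.0513 + (1−p*)·-22.0605]/1.1 = 71.0490. B = V − Δ·S = -137.7310.
(0,0): S=146.0000. Δ = (V_up−V_dn)/(S_up−S_dn) = (71.0490−-47.2110)/(208.7800−90.5200) = 1.0000. V = [p*·71.0490 + (1−p*)·-47.2110]/1.1 = 20.7900. B = V − Δ·S = -125.2100.
Self-financing check: at every node Δ·S+B equals the discounted successor values.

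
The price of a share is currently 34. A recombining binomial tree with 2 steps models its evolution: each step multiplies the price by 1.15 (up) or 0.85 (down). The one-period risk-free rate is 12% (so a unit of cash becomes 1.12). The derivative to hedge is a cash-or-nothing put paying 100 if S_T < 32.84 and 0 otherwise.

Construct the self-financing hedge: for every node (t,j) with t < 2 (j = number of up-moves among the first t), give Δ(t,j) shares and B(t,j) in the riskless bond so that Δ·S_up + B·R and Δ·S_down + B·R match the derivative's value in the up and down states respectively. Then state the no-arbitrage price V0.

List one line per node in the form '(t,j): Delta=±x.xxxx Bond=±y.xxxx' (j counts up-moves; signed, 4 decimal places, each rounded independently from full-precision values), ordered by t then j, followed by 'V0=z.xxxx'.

The replicating-portfolio and risk-neutral prices coincide; use p* = (1.12−0.85)/(1.15−0.85) = 0.9000 for the latter.
Terminal payoffs: V(2,0)=100.0000, V(2,1)=0.0000, V(2,2)=0.0000
  t=1,j=0: stock 28.9000 → up 33.2350 (V=0.0000), down 24.5650 (V=100.0000). Price 8.9286; hedge Δ=-11.5340, bond B=342.2619.
  t=1,j=1: stock 39.1000 → up 44.9650 (V=0.0000), down 33.2350 (V=0.0000). Price 0.0000; hedge Δ=0.0000, bond B=0.0000.
  t=0,j=0: stock 34.0000 → up 39.1000 (V=0.0000), down 28.9000 (V=8.9286). Price 0.7972; hedge Δ=-0.8754, bond B=30.5591.
Each (Δ,B) replicates both successor values, so the strategy is self-financing and V0 is arbitrage-free.

(0,0): Delta=-0.8754 Bond=30.5591
(1,0): Delta=-11.5340 Bond=342.2619
(1,1): Delta=0.0000 Bond=0.0000
V0=0.7972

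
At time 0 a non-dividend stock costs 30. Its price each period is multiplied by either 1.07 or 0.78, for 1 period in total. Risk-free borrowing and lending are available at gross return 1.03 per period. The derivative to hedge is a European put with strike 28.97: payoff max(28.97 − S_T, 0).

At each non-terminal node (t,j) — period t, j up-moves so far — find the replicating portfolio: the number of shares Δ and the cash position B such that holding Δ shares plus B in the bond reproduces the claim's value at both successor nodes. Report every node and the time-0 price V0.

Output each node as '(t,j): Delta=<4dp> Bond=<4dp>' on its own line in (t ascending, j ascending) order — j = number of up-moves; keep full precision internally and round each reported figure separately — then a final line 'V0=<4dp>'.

(0,0): Delta=-0.6402 Bond=19.9528
V0=0.7459

Since d<R<u, set p* = (R−d)/(u−d) = 0.8621; price each node as the discounted p*-expectation of its children.
Payoff layer (t=1): V(1,0)=5.5700, V(1,1)=0.0000
Node (0,0) S=30.0000: V=(p*·0.0000+(1−p*)·5.5700)/1.03=0.7459; Δ=(0.0000−5.5700)/(32.1000−23.4000)=-0.6402; B=V−Δ·S=19.9528
The time-0 hedge costs 0.7459, which is the no-arbitrage price.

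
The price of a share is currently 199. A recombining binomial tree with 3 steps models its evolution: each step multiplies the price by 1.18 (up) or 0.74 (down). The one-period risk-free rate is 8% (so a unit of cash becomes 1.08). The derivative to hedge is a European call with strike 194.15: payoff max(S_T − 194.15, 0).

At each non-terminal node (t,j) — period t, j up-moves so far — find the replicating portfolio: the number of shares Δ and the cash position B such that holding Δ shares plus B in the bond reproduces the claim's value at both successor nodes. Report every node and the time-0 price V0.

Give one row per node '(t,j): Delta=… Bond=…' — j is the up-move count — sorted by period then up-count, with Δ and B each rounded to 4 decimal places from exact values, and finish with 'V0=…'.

Risk-neutral probability p* = (R−d)/(u−d) = (1.08−0.74)/(1.18−0.74) = 0.7727.
Terminal payoffs: V(3,0)=0.0000, V(3,1)=0.0000, V(3,2)=10.8948, V(3,3)=132.8134
Node (2,0) S=108.9724: V=(p*·0.0000+(1−p*)·0.0000)/1.08=0.0000; Δ=(0.0000−0.0000)/(128.5874−80.6396)=0.0000; B=V−Δ·S=0.0000
Node (2,1) S=173.7668: V=(p*·10.8948+(1−p*)·0.0000)/1.08=7.7951; Δ=(10.8948−0.0000)/(205.0448−128.5874)=0.1425; B=V−Δ·S=-16.9658
Node (2,2) S=277.0876: V=(p*·132.8134+(1−p*)·10.8948)/1.08=97.3191; Δ=(132.8134−10.8948)/(326.9634−205.0448)=1.0000; B=V−Δ·S=-179.7685
Node (1,0) S=147.2600: V=(p*·7.7951+(1−p*)·0.0000)/1.08=5.5773; Δ=(7.7951−0.0000)/(173.7668−108.9724)=0.1203; B=V−Δ·S=-12.1389
Node (1,1) S=234.8200: V=(p*·97.3191+(1−p*)·7.7951)/1.08=71.2710; Δ=(97.3191−7.7951)/(277.0876−173.7668)=0.8665; B=V−Δ·S=-132.1925
Node (0,0) S=199.0000: V=(p*·71.2710+(1−p*)·5.5773)/1.08=52.1673; Δ=(71.2710−5.5773)/(234.8200−147.2600)=0.7503; B=V−Δ·S=-97.1367
Self-financing check: at every node Δ·S+B equals the discounted successor values.

(0,0): Delta=0.7503 Bond=-97.1367
(1,0): Delta=0.1203 Bond=-12.1389
(1,1): Delta=0.8665 Bond=-132.1925
(2,0): Delta=0.0000 Bond=0.0000
(2,1): Delta=0.1425 Bond=-16.9658
(2,2): Delta=1.0000 Bond=-179.7685
V0=52.1673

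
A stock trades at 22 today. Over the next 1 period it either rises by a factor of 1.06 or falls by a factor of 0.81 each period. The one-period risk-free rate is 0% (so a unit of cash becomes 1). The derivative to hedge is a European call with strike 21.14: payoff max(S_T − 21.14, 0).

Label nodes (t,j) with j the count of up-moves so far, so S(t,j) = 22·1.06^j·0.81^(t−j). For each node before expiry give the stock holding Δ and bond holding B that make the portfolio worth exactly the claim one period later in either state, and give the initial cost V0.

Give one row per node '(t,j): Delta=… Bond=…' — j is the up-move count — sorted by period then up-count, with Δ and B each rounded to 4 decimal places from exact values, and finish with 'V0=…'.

Under the risk-neutral measure, an up-move has probability p* = (R−d)/(u−d) = 0.7600 and values discount at R = 1.
Payoff layer (t=1): V(1,0)=0.0000, V(1,1)=2.1800
Node (0,0) S=22.0000: V=(p*·2.1800+(1−p*)·0.0000)/1=1.6568; Δ=(2.1800−0.0000)/(23.3200−17.8200)=0.3964; B=V−Δ·S=-7.0632
Root portfolio cost Δ·22+B reproduces V0=1.6568.

(0,0): Delta=0.3964 Bond=-7.0632
V0=1.6568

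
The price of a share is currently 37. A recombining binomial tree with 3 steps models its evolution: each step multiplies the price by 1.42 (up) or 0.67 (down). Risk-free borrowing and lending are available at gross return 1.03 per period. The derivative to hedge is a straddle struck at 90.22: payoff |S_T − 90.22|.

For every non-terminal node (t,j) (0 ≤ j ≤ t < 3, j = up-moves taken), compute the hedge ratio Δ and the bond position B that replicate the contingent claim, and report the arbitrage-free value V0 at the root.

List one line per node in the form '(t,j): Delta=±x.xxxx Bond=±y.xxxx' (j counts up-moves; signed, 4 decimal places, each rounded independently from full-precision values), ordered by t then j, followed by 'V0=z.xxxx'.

(0,0): Delta=-0.7539 Bond=76.6415
(1,0): Delta=-1.0000 Bond=85.0410
(1,1): Delta=-0.6281 Bond=72.3321
(2,0): Delta=-1.0000 Bond=87.5922
(2,1): Delta=-1.0000 Bond=87.5922
(2,2): Delta=-0.4381 Bond=60.3210
V0=48.7464

Under the risk-neutral measure, an up-move has probability p* = (R−d)/(u−d) = 0.4800 and values discount at R = 1.03.
Terminal payoffs: V(3,0)=79.0918, V(3,1)=66.6348, V(3,2)=40.2334, V(3,3)=15.7217
Node (2,0) S=16.6093: V=(p*·66.6348+(1−p*)·79.0918)/1.03=70.9829; Δ=(66.6348−79.0918)/(23.5852−11.1282)=-1.0000; B=V−Δ·S=87.5922
Node (2,1) S=35.2018: V=(p*·40.2334+(1−p*)·66.6348)/1.03=52.3904; Δ=(40.2334−66.6348)/(49.9866−23.5852)=-1.0000; B=V−Δ·S=87.5922
Node (2,2) S=74.6068: V=(p*·15.7217+(1−p*)·40.2334)/1.03=27.6386; Δ=(15.7217−40.2334)/(105.9417−49.9866)=-0.4381; B=V−Δ·S=60.3210
Node (1,0) S=24.7900: V=(p*·52.3904+(1−p*)·70.9829)/1.03=60.2510; Δ=(52.3904−70.9829)/(35.2018−16.6093)=-1.0000; B=V−Δ·S=85.0410
Node (1,1) S=52.5400: V=(p*·27.6386+(1−p*)·52.3904)/1.03=39.3297; Δ=(27.6386−52.3904)/(74.6068−35.2018)=-0.6281; B=V−Δ·S=72.3321
Node (0,0) S=37.0000: V=(p*·39.3297+(1−p*)·60.2510)/1.03=48.7464; Δ=(39.3297−60.2510)/(52.5400−24.7900)=-0.7539; B=V−Δ·S=76.6415
Check: Δ(0,0)·S0 + B(0,0) = 48.7464 = V0.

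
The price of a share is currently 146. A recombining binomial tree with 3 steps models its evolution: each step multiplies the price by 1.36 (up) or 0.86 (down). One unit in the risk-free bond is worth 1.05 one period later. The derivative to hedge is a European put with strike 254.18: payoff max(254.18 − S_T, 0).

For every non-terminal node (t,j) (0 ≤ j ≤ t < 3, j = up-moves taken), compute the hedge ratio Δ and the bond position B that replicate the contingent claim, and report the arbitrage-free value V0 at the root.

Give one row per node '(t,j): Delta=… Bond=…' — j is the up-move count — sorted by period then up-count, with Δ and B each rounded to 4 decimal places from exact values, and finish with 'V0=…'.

Under the risk-neutral measure, an up-move has probability p* = (R−d)/(u−d) = 0.3800 and values discount at R = 1.05.
Terminal payoffs: V(3,0)=161.3158, V(3,1)=107.3250, V(3,2)=21.9442, V(3,3)=0.0000
(2,0): S=107.9816. Δ = (V_up−V_dn)/(S_up−S_dn) = (107.3250−161.3158)/(146.8550−92.8642) = -1.0000. V = [p*·107.3250 + (1−p*)·161.3158]/1.05 = 134.0946. B = V − Δ·S = 242.0762.
(2,1): S=170.7616. Δ = (V_up−V_dn)/(S_up−S_dn) = (21.9442−107.3250)/(232.2358−146.8550) = -1.0000. V = [p*·21.9442 + (1−p*)·107.3250]/1.05 = 71.3146. B = V − Δ·S = 242.0762.
(2,2): S=270.0416. Δ = (V_up−V_dn)/(S_up−S_dn) = (0.0000−21.9442)/(367.2566−232.2358) = -0.1625. V = [p*·0.0000 + (1−p*)·21.9442]/1.05 = 12.9575. B = V − Δ·S = 56.8460.
(1,0): S=125.5600. Δ = (V_up−V_dn)/(S_up−S_dn) = (71.3146−134.0946)/(170.7616−107.9816) = -1.0000. V = [p*·71.3146 + (1−p*)·134.0946]/1.05 = 104.9888. B = V − Δ·S = 230.5488.
(1,1): S=198.5600. Δ = (V_up−V_dn)/(S_up−S_dn) = (12.9575−71.3146)/(270.0416−170.7616) = -0.5878. V = [p*·12.9575 + (1−p*)·71.3146]/1.05 = 46.7990. B = V − Δ·S = 163.5131.
(0,0): S=146.0000. Δ = (V_up−V_dn)/(S_up−S_dn) = (46.7990−104.9888)/(198.5600−125.5600) = -0.7971. V = [p*·46.7990 + (1−p*)·104.9888]/1.05 = 78.9301. B = V − Δ·S = 195.3097.
Each (Δ,B) replicates both successor values, so the strategy is self-financing and V0 is arbitrage-free.

(0,0): Delta=-0.7971 Bond=195.3097
(1,0): Delta=-1.0000 Bond=230.5488
(1,1): Delta=-0.5878 Bond=163.5131
(2,0): Delta=-1.0000 Bond=242.0762
(2,1): Delta=-1.0000 Bond=242.0762
(2,2): Delta=-0.1625 Bond=56.8460
V0=78.9301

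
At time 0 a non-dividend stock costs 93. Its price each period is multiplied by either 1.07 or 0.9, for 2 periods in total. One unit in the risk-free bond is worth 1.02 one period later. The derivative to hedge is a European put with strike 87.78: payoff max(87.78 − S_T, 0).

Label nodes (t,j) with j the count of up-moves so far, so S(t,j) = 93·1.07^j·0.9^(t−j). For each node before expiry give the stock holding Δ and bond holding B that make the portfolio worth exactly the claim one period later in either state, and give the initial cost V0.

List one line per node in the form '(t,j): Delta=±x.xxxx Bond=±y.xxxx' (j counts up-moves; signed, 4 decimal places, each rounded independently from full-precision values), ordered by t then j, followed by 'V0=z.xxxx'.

No-arbitrage ⇒ martingale measure with p* = (R−d)/(u−d) = 0.7059.
Terminal payoffs: V(2,0)=12.4500, V(2,1)=0.0000, V(2,2)=0.0000
Node (1,0) S=83.7000: V=(p*·0.0000+(1−p*)·12.4500)/1.02=3.5900; Δ=(0.0000−12.4500)/(89.5590−75.3300)=-0.8750; B=V−Δ·S=76.8253
Node (1,1) S=99.5100: V=(p*·0.0000+(1−p*)·0.0000)/1.02=0.0000; Δ=(0.0000−0.0000)/(106.4757−89.5590)=0.0000; B=V−Δ·S=0.0000
Node (0,0) S=93.0000: V=(p*·0.0000+(1−p*)·3.5900)/1.02=1.0352; Δ=(0.0000−3.5900)/(99.5100−83.7000)=-0.2271; B=V−Δ·S=22.1526
The time-0 hedge costs 1.0352, which is the no-arbitrage price.

(0,0): Delta=-0.2271 Bond=22.1526
(1,0): Delta=-0.8750 Bond=76.8253
(1,1): Delta=0.0000 Bond=0.0000
V0=1.0352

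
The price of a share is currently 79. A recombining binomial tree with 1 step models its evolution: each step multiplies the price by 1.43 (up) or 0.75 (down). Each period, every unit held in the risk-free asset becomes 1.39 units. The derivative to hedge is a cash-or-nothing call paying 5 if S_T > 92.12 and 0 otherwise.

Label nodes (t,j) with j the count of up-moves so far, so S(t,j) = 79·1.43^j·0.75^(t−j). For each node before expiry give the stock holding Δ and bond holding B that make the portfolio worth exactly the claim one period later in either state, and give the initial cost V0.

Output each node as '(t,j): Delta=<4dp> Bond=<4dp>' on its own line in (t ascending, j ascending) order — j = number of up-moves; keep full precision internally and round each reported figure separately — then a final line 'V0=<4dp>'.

(0,0): Delta=0.0931 Bond=-3.9674
V0=3.3855

Under the risk-neutral measure, an up-move has probability p* = (R−d)/(u−d) = 0.9412 and values discount at R = 1.39.
At expiry t=1: V(1,0)=0.0000, V(1,1)=5.0000
Node (0,0) S=79.0000: V=(p*·5.0000+(1−p*)·0.0000)/1.39=3.3855; Δ=(5.0000−0.0000)/(112.9700−59.2500)=0.0931; B=V−Δ·S=-3.9674
Each (Δ,B) replicates both successor values, so the strategy is self-financing and V0 is arbitrage-free.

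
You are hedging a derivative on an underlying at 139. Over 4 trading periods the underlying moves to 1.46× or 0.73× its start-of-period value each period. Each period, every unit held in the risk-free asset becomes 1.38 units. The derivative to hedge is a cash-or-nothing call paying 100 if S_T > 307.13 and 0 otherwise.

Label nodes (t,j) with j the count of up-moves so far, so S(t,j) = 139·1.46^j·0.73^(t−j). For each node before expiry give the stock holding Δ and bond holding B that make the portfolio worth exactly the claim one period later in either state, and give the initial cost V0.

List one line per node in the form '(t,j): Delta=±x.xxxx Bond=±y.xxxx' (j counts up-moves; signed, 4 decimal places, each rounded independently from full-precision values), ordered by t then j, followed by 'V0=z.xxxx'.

No-arbitrage ⇒ martingale measure with p* = (R−d)/(u−d) = 0.8904.
Terminal values V(4,·): V(4,0)=0.0000, V(4,1)=0.0000, V(4,2)=0.0000, V(4,3)=100.0000, V(4,4)=100.0000
  t=3,j=0: stock 54.0734 → up 78.9471 (V=0.0000), down 39.4736 (V=0.0000). Price 0.0000; hedge Δ=0.0000, bond B=0.0000.
  t=3,j=1: stock 108.1467 → up 157.8942 (V=0.0000), down 78.9471 (V=0.0000). Price 0.0000; hedge Δ=0.0000, bond B=0.0000.
  t=3,j=2: stock 216.2935 → up 315.7884 (V=100.0000), down 157.8942 (V=0.0000). Price 64.5225; hedge Δ=0.6333, bond B=-72.4638.
  t=3,j=3: stock 432.5869 → up 631.5769 (V=100.0000), down 315.7884 (V=100.0000). Price 72.4638; hedge Δ=0.0000, bond B=72.4638.
  t=2,j=0: stock 74.0731 → up 108.1467 (V=0.0000), down 54.0734 (V=0.0000). Price 0.0000; hedge Δ=0.0000, bond B=0.0000.
  t=2,j=1: stock 148.1462 → up 216.2935 (V=64.5225), down 108.1467 (V=0.0000). Price 41.6316; hedge Δ=0.5966, bond B=-46.7555.
  t=2,j=2: stock 296.2924 → up 432.5869 (V=72.4638), down 216.2935 (V=64.5225). Price 51.8793; hedge Δ=0.0367, bond B=41.0009.
  t=1,j=0: stock 101.4700 → up 148.1462 (V=41.6316), down 74.0731 (V=0.0000). Price 26.8617; hedge Δ=0.5620, bond B=-30.1678.
  t=1,j=1: stock 202.9400 → up 296.2924 (V=51.8793), down 148.1462 (V=41.6316). Price 36.7799; hedge Δ=0.0692, bond B=22.7419.
  t=0,j=0: stock 139.0000 → up 202.9400 (V=36.7799), down 101.4700 (V=26.8617). Price 25.8645; hedge Δ=0.0977, bond B=12.2779.
Root portfolio cost Δ·139+B reproduces V0=25.8645.

(0,0): Delta=0.0977 Bond=12.2779
(1,0): Delta=0.5620 Bond=-30.1678
(1,1): Delta=0.0692 Bond=22.7419
(2,0): Delta=0.0000 Bond=0.0000
(2,1): Delta=0.5966 Bond=-46.7555
(2,2): Delta=0.0367 Bond=41.0009
(3,0): Delta=0.0000 Bond=0.0000
(3,1): Delta=0.0000 Bond=0.0000
(3,2): Delta=0.6333 Bond=-72.4638
(3,3): Delta=0.0000 Bond=72.4638
V0=25.8645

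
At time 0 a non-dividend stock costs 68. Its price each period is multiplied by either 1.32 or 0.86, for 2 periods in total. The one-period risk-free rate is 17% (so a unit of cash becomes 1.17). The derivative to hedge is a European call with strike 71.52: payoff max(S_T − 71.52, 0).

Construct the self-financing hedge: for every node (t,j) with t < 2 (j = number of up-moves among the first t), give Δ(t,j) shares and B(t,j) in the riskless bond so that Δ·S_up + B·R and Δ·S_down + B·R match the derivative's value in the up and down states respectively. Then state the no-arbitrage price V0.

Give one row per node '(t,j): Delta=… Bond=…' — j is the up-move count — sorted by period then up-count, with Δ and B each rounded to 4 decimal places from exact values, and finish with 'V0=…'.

Since d<R<u, set p* = (R−d)/(u−d) = 0.6739; price each node as the discounted p*-expectation of its children.
Payoff layer (t=2): V(2,0)=0.0000, V(2,1)=5.6736, V(2,2)=46.9632
(1,0): S=58.4800. Δ = (V_up−V_dn)/(S_up−S_dn) = (5.6736−0.0000)/(77.1936−50.2928) = 0.2109. V = [p*·5.6736 + (1−p*)·0.0000]/1.17 = 3.2680. B = V − Δ·S = -9.0660.
(1,1): S=89.7600. Δ = (V_up−V_dn)/(S_up−S_dn) = (46.9632−5.6736)/(118.4832−77.1936) = 1.0000. V = [p*·46.9632 + (1−p*)·5.6736]/1.17 = 28.6318. B = V − Δ·S = -61.1282.
(0,0): S=68.0000. Δ = (V_up−V_dn)/(S_up−S_dn) = (28.6318−3.2680)/(89.7600−58.4800) = 0.8109. V = [p*·28.6318 + (1−p*)·3.2680]/1.17 = 17.4025. B = V − Δ·S = -37.7362.
The time-0 hedge costs 17.4025, which is the no-arbitrage price.

(0,0): Delta=0.8109 Bond=-37.7362
(1,0): Delta=0.2109 Bond=-9.0660
(1,1): Delta=1.0000 Bond=-61.1282
V0=17.4025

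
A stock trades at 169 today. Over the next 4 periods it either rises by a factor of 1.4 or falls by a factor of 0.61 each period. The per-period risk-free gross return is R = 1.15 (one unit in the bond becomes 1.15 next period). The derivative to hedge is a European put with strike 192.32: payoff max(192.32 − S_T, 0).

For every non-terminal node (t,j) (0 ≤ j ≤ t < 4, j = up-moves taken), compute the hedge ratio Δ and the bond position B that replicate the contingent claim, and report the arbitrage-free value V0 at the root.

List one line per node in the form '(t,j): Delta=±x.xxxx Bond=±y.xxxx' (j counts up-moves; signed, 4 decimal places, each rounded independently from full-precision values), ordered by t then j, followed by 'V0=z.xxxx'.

Under the risk-neutral measure, an up-move has probability p* = (R−d)/(u−d) = 0.6835 and values discount at R = 1.15.
At expiry t=4: V(4,0)=168.9205, V(4,1)=138.6163, V(4,2)=69.0656, V(4,3)=0.0000, V(4,4)=0.0000
(3,0): S=38.3598. Δ = (V_up−V_dn)/(S_up−S_dn) = (138.6163−168.9205)/(53.7037−23.3995) = -1.0000. V = [p*·138.6163 + (1−p*)·168.9205]/1.15 = 128.8750. B = V − Δ·S = 167.2348.
(3,1): S=88.0389. Δ = (V_up−V_dn)/(S_up−S_dn) = (69.0656−138.6163)/(123.2544−53.7037) = -1.0000. V = [p*·69.0656 + (1−p*)·138.6163]/1.15 = 79.1959. B = V − Δ·S = 167.2348.
(3,2): S=202.0564. Δ = (V_up−V_dn)/(S_up−S_dn) = (0.0000−69.0656)/(282.8790−123.2544) = -0.4327. V = [p*·0.0000 + (1−p*)·69.0656]/1.15 = 19.0054. B = V − Δ·S = 106.4302.
(3,3): S=463.7360. Δ = (V_up−V_dn)/(S_up−S_dn) = (0.0000−0.0000)/(649.2304−282.8790) = 0.0000. V = [p*·0.0000 + (1−p*)·0.0000]/1.15 = 0.0000. B = V − Δ·S = 0.0000.
(2,0): S=62.8849. Δ = (V_up−V_dn)/(S_up−S_dn) = (79.1959−128.8750)/(88.0389−38.3598) = -1.0000. V = [p*·79.1959 + (1−p*)·128.8750]/1.15 = 82.5367. B = V − Δ·S = 145.4216.
(2,1): S=144.3260. Δ = (V_up−V_dn)/(S_up−S_dn) = (19.0054−79.1959)/(202.0564−88.0389) = -0.5279. V = [p*·19.0054 + (1−p*)·79.1959]/1.15 = 33.0896. B = V − Δ·S = 109.2801.
(2,2): S=331.2400. Δ = (V_up−V_dn)/(S_up−S_dn) = (0.0000−19.0054)/(463.7360−202.0564) = -0.0726. V = [p*·0.0000 + (1−p*)·19.0054]/1.15 = 5.2299. B = V − Δ·S = 29.2873.
(1,0): S=103.0900. Δ = (V_up−V_dn)/(S_up−S_dn) = (33.0896−82.5367)/(144.3260−62.8849) = -0.6072. V = [p*·33.0896 + (1−p*)·82.5367]/1.15 = 42.3803. B = V − Δ·S = 104.9716.
(1,1): S=236.6000. Δ = (V_up−V_dn)/(S_up−S_dn) = (5.2299−33.0896)/(331.2400−144.3260) = -0.1491. V = [p*·5.2299 + (1−p*)·33.0896]/1.15 = 12.2141. B = V − Δ·S = 47.4796.
(0,0): S=169.0000. Δ = (V_up−V_dn)/(S_up−S_dn) = (12.2141−42.3803)/(236.6000−103.0900) = -0.2259. V = [p*·12.2141 + (1−p*)·42.3803]/1.15 = 18.9221. B = V − Δ·S = 57.1072.
Each (Δ,B) replicates both successor values, so the strategy is self-financing and V0 is arbitrage-free.

(0,0): Delta=-0.2259 Bond=57.1072
(1,0): Delta=-0.6072 Bond=104.9716
(1,1): Delta=-0.1491 Bond=47.4796
(2,0): Delta=-1.0000 Bond=145.4216
(2,1): Delta=-0.5279 Bond=109.2801
(2,2): Delta=-0.0726 Bond=29.2873
(3,0): Delta=-1.0000 Bond=167.2348
(3,1): Delta=-1.0000 Bond=167.2348
(3,2): Delta=-0.4327 Bond=106.4302
(3,3): Delta=0.0000 Bond=0.0000
V0=18.9221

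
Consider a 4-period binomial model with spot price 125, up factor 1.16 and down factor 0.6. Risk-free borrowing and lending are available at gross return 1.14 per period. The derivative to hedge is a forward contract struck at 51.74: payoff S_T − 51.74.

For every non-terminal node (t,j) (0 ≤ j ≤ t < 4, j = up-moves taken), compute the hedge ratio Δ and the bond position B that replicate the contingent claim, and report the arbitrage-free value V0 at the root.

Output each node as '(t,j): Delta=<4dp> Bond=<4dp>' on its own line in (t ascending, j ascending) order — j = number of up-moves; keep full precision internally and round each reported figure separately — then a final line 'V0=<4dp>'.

(0,0): Delta=1.0000 Bond=-30.6342
(1,0): Delta=1.0000 Bond=-34.9230
(1,1): Delta=1.0000 Bond=-34.9230
(2,0): Delta=1.0000 Bond=-39.8122
(2,1): Delta=1.0000 Bond=-39.8122
(2,2): Delta=1.0000 Bond=-39.8122
(3,0): Delta=1.0000 Bond=-45.3860
(3,1): Delta=1.0000 Bond=-45.3860
(3,2): Delta=1.0000 Bond=-45.3860
(3,3): Delta=1.0000 Bond=-45.3860
V0=94.3658

No-arbitrage ⇒ martingale measure with p* = (R−d)/(u−d) = 0.9643.
Payoff layer (t=4): V(4,0)=-35.5400, V(4,1)=-20.4200, V(4,2)=8.8120, V(4,3)=65.3272, V(4,4)=174.5899
Node (3,0) S=27.0000: V=(p*·-20.4200+(1−p*)·-35.5400)/1.14=-18.3860; Δ=(-20.4200−-35.5400)/(31.3200−16.2000)=1.0000; B=V−Δ·S=-45.3860
Node (3,1) S=52.2000: V=(p*·8.8120+(1−p*)·-20.4200)/1.14=6.8140; Δ=(8.8120−-20.4200)/(60.5520−31.3200)=1.0000; B=V−Δ·S=-45.3860
Node (3,2) S=100.9200: V=(p*·65.3272+(1−p*)·8.8120)/1.14=55.5340; Δ=(65.3272−8.8120)/(117.0672−60.5520)=1.0000; B=V−Δ·S=-45.3860
Node (3,3) S=195.1120: V=(p*·174.5899+(1−p*)·65.3272)/1.14=149.7260; Δ=(174.5899−65.3272)/(226.3299−117.0672)=1.0000; B=V−Δ·S=-45.3860
Node (2,0) S=45.0000: V=(p*·6.8140+(1−p*)·-18.3860)/1.14=5.1878; Δ=(6.8140−-18.3860)/(52.2000−27.0000)=1.0000; B=V−Δ·S=-39.8122
Node (2,1) S=87.0000: V=(p*·55.5340+(1−p*)·6.8140)/1.14=47.1878; Δ=(55.5340−6.8140)/(100.9200−52.2000)=1.0000; B=V−Δ·S=-39.8122
Node (2,2) S=168.2000: V=(p*·149.7260+(1−p*)·55.5340)/1.14=128.3878; Δ=(149.7260−55.5340)/(195.1120−100.9200)=1.0000; B=V−Δ·S=-39.8122
Node (1,0) S=75.0000: V=(p*·47.1878+(1−p*)·5.1878)/1.14=40.0770; Δ=(47.1878−5.1878)/(87.0000−45.0000)=1.0000; B=V−Δ·S=-34.9230
Node (1,1) S=145.0000: V=(p*·128.3878+(1−p*)·47.1878)/1.14=110.0770; Δ=(128.3878−47.1878)/(168.2000−87.0000)=1.0000; B=V−Δ·S=-34.9230
Node (0,0) S=125.0000: V=(p*·110.0770+(1−p*)·40.0770)/1.14=94.3658; Δ=(110.0770−40.0770)/(145.0000−75.0000)=1.0000; B=V−Δ·S=-30.6342
Check: Δ(0,0)·S0 + B(0,0) = 94.3658 = V0.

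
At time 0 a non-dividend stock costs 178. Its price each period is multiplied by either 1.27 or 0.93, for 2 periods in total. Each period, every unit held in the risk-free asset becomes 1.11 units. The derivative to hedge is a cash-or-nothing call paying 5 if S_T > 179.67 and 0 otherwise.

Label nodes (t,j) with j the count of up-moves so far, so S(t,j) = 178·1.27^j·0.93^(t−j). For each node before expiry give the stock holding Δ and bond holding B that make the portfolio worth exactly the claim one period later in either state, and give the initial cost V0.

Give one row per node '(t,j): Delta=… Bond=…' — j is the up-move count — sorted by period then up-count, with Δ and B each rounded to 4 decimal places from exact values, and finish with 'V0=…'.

No-arbitrage ⇒ martingale measure with p* = (R−d)/(u−d) = 0.5294.
Terminal values V(2,·): V(2,0)=0.0000, V(2,1)=5.0000, V(2,2)=5.0000
Node (1,0) S=165.5400: V=(p*·5.0000+(1−p*)·0.0000)/1.11=2.3847; Δ=(5.0000−0.0000)/(210.2358−153.9522)=0.0888; B=V−Δ·S=-12.3211
Node (1,1) S=226.0600: V=(p*·5.0000+(1−p*)·5.0000)/1.11=4.5045; Δ=(5.0000−5.0000)/(287.0962−210.2358)=0.0000; B=V−Δ·S=4.5045
Node (0,0) S=178.0000: V=(p*·4.5045+(1−p*)·2.3847)/1.11=3.1594; Δ=(4.5045−2.3847)/(226.0600−165.5400)=0.0350; B=V−Δ·S=-3.0752
The time-0 hedge costs 3.1594, which is the no-arbitrage price.

(0,0): Delta=0.0350 Bond=-3.0752
(1,0): Delta=0.0888 Bond=-12.3211
(1,1): Delta=0.0000 Bond=4.5045
V0=3.1594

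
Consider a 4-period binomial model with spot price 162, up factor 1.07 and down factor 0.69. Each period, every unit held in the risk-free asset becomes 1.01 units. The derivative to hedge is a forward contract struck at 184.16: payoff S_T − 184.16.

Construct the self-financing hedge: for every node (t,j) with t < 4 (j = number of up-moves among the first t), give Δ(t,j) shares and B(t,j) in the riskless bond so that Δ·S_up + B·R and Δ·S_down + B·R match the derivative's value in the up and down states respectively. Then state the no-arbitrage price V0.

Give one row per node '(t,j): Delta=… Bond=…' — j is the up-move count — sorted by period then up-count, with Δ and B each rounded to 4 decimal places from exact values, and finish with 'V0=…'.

No-arbitrage ⇒ martingale measure with p* = (R−d)/(u−d) = 0.8421.
Terminal payoffs: V(4,0)=-147.4393, V(4,1)=-127.2162, V(4,2)=-95.8559, V(4,3)=-47.2247, V(4,4)=28.1890
(3,0): S=53.2185. Δ = (V_up−V_dn)/(S_up−S_dn) = (-127.2162−-147.4393)/(56.9438−36.7207) = 1.0000. V = [p*·-127.2162 + (1−p*)·-147.4393]/1.01 = -129.1182. B = V − Δ·S = -182.3366.
(3,1): S=82.5272. Δ = (V_up−V_dn)/(S_up−S_dn) = (-95.8559−-127.2162)/(88.3041−56.9438) = 1.0000. V = [p*·-95.8559 + (1−p*)·-127.2162]/1.01 = -99.8095. B = V − Δ·S = -182.3366.
(3,2): S=127.9769. Δ = (V_up−V_dn)/(S_up−S_dn) = (-47.2247−-95.8559)/(136.9353−88.3041) = 1.0000. V = [p*·-47.2247 + (1−p*)·-95.8559]/1.01 = -54.3597. B = V − Δ·S = -182.3366.
(3,3): S=198.4570. Δ = (V_up−V_dn)/(S_up−S_dn) = (28.1890−-47.2247)/(212.3490−136.9353) = 1.0000. V = [p*·28.1890 + (1−p*)·-47.2247]/1.01 = 16.1203. B = V − Δ·S = -182.3366.
(2,0): S=77.1282. Δ = (V_up−V_dn)/(S_up−S_dn) = (-99.8095−-129.1182)/(82.5272−53.2185) = 1.0000. V = [p*·-99.8095 + (1−p*)·-129.1182]/1.01 = -103.4031. B = V − Δ·S = -180.5313.
(2,1): S=119.6046. Δ = (V_up−V_dn)/(S_up−S_dn) = (-54.3597−-99.8095)/(127.9769−82.5272) = 1.0000. V = [p*·-54.3597 + (1−p*)·-99.8095]/1.01 = -60.9267. B = V − Δ·S = -180.5313.
(2,2): S=185.4738. Δ = (V_up−V_dn)/(S_up−S_dn) = (16.1203−-54.3597)/(198.4570−127.9769) = 1.0000. V = [p*·16.1203 + (1−p*)·-54.3597]/1.01 = 4.9425. B = V − Δ·S = -180.5313.
(1,0): S=111.7800. Δ = (V_up−V_dn)/(S_up−S_dn) = (-60.9267−-103.4031)/(119.6046−77.1282) = 1.0000. V = [p*·-60.9267 + (1−p*)·-103.4031]/1.01 = -66.9639. B = V − Δ·S = -178.7439.
(1,1): S=173.3400. Δ = (V_up−V_dn)/(S_up−S_dn) = (4.9425−-60.9267)/(185.4738−119.6046) = 1.0000. V = [p*·4.9425 + (1−p*)·-60.9267]/1.01 = -5.4039. B = V − Δ·S = -178.7439.
(0,0): S=162.0000. Δ = (V_up−V_dn)/(S_up−S_dn) = (-5.4039−-66.9639)/(173.3400−111.7800) = 1.0000. V = [p*·-5.4039 + (1−p*)·-66.9639]/1.01 = -14.9741. B = V − Δ·S = -176.9741.
Root portfolio cost Δ·162+B reproduces V0=-14.9741.

(0,0): Delta=1.0000 Bond=-176.9741
(1,0): Delta=1.0000 Bond=-178.7439
(1,1): Delta=1.0000 Bond=-178.7439
(2,0): Delta=1.0000 Bond=-180.5313
(2,1): Delta=1.0000 Bond=-180.5313
(2,2): Delta=1.0000 Bond=-180.5313
(3,0): Delta=1.0000 Bond=-182.3366
(3,1): Delta=1.0000 Bond=-182.3366
(3,2): Delta=1.0000 Bond=-182.3366
(3,3): Delta=1.0000 Bond=-182.3366
V0=-14.9741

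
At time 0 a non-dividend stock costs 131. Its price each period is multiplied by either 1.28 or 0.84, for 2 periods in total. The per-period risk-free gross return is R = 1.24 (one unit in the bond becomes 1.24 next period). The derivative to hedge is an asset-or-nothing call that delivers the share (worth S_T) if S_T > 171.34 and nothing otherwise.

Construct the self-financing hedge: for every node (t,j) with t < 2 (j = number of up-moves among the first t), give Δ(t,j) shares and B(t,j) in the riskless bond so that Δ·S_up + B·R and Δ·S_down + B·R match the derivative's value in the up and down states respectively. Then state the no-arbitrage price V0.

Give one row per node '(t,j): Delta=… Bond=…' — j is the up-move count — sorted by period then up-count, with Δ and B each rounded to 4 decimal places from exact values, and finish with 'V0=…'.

Since d<R<u, set p* = (R−d)/(u−d) = 0.9091; price each node as the discounted p*-expectation of its children.
Terminal payoffs: V(2,0)=0.0000, V(2,1)=0.0000, V(2,2)=214.6304
(1,0): S=110.0400. Δ = (V_up−V_dn)/(S_up−S_dn) = (0.0000−0.0000)/(140.8512−92.4336) = 0.0000. V = [p*·0.0000 + (1−p*)·0.0000]/1.24 = 0.0000. B = V − Δ·S = 0.0000.
(1,1): S=167.6800. Δ = (V_up−V_dn)/(S_up−S_dn) = (214.6304−0.0000)/(214.6304−140.8512) = 2.9091. V = [p*·214.6304 + (1−p*)·0.0000]/1.24 = 157.3537. B = V − Δ·S = -330.4427.
(0,0): S=131.0000. Δ = (V_up−V_dn)/(S_up−S_dn) = (157.3537−0.0000)/(167.6800−110.0400) = 2.7299. V = [p*·157.3537 + (1−p*)·0.0000]/1.24 = 115.3619. B = V − Δ·S = -242.2600.
Self-financing check: at every node Δ·S+B equals the discounted successor values.

(0,0): Delta=2.7299 Bond=-242.2600
(1,0): Delta=0.0000 Bond=0.0000
(1,1): Delta=2.9091 Bond=-330.4427
V0=115.3619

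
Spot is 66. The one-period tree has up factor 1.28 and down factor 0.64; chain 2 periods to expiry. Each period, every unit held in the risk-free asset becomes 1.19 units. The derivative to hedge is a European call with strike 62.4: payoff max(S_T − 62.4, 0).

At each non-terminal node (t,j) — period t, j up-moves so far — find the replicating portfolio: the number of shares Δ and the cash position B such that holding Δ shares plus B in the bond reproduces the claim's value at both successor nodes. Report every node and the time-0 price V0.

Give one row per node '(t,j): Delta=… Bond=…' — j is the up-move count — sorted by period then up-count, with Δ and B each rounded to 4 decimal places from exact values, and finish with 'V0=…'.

(0,0): Delta=0.7819 Bond=-27.7544
(1,0): Delta=0.0000 Bond=0.0000
(1,1): Delta=0.8459 Bond=-38.4323
V0=23.8514

Since d<R<u, set p* = (R−d)/(u−d) = 0.8594; price each node as the discounted p*-expectation of its children.
Payoff layer (t=2): V(2,0)=0.0000, V(2,1)=0.0000, V(2,2)=45.7344
  t=1,j=0: stock 42.2400 → up 54.0672 (V=0.0000), down 27.0336 (V=0.0000). Price 0.0000; hedge Δ=0.0000, bond B=0.0000.
  t=1,j=1: stock 84.4800 → up 108.1344 (V=45.7344), down 54.0672 (V=0.0000). Price 33.0277; hedge Δ=0.8459, bond B=-38.4323.
  t=0,j=0: stock 66.0000 → up 84.4800 (V=33.0277), down 42.2400 (V=0.0000). Price 23.8514; hedge Δ=0.7819, bond B=-27.7544.
The time-0 hedge costs 23.8514, which is the no-arbitrage price.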